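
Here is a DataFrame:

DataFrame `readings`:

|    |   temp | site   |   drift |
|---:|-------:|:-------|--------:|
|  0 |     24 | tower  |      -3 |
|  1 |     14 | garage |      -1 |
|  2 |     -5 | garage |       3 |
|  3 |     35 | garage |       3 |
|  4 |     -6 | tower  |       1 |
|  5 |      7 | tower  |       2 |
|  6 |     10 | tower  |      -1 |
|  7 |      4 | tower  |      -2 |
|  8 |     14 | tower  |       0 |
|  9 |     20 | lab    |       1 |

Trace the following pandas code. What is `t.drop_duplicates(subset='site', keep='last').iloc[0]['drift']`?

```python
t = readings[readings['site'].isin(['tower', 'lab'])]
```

0

filter rows where site in ['tower', 'lab']:
   temp   site  drift
0    24  tower     -3
4    -6  tower      1
5     7  tower      2
6    10  tower     -1
7     4  tower     -2
8    14  tower      0
9    20    lab      1
drop duplicate site (keep=last):
   temp   site  drift
8    14  tower      0
9    20    lab      1
Finally, value at position 0, column 'drift' = 0.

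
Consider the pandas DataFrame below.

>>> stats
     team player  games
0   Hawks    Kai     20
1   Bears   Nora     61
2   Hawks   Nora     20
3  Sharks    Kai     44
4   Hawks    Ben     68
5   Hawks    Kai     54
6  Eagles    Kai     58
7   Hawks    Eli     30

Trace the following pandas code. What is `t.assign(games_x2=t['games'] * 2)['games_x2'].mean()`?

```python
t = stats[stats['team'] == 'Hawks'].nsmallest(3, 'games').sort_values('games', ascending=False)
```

46.6666666667

filter rows where team == 'Hawks':
    team player  games
0  Hawks    Kai     20
2  Hawks   Nora     20
4  Hawks    Ben     68
5  Hawks    Kai     54
7  Hawks    Eli     30
take 3 rows with smallest games:
    team player  games
0  Hawks    Kai     20
2  Hawks   Nora     20
7  Hawks    Eli     30
sort by games descending:
    team player  games
7  Hawks    Eli     30
0  Hawks    Kai     20
2  Hawks   Nora     20
add column games_x2 = t['games'] * 2:
    team player  games  games_x2
7  Hawks    Eli     30        60
0  Hawks    Kai     20        40
2  Hawks   Nora     20        40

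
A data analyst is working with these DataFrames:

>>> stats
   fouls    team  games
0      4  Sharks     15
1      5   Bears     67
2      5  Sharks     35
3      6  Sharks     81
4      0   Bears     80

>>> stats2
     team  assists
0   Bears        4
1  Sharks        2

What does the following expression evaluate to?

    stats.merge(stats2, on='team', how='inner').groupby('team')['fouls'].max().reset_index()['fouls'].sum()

11

merge on 'team' (how='inner') → 5 rows:
   fouls    team  games  assists
0      4  Sharks     15        2
1      5   Bears     67        4
2      5  Sharks     35        2
3      6  Sharks     81        2
4      0   Bears     80        4
group by team, max of fouls:
team
Bears     5
Sharks    6
Name: fouls, dtype: int64
reset_index():
     team  fouls
0   Bears      5
1  Sharks      6
sum of column 'fouls' → 11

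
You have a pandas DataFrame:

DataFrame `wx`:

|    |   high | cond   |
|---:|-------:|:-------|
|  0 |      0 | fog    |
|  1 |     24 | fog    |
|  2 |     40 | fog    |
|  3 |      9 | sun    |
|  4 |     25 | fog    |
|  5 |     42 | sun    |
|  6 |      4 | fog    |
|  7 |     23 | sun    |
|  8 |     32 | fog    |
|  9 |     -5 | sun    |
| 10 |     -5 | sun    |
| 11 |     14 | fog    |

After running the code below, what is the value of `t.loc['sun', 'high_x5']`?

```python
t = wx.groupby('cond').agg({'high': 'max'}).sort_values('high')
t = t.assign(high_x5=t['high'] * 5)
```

group by cond, max of high:
      high
cond      
fog     40
sun     42
sort by high:
      high
cond      
fog     40
sun     42
add column high_x5 = t['high'] * 5:
      high  high_x5
cond               
fog     40      200
sun     42      210

210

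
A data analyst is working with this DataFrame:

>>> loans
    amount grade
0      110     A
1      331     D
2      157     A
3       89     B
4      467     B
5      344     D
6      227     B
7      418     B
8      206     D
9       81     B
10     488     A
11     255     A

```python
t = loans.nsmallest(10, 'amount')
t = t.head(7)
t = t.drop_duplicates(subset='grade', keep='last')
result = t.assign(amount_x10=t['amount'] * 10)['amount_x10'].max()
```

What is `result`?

2550

take 10 rows with smallest amount:
    amount grade
9       81     B
3       89     B
0      110     A
2      157     A
8      206     D
6      227     B
11     255     A
1      331     D
5      344     D
7      418     B
take first 7 rows:
    amount grade
9       81     B
3       89     B
0      110     A
2      157     A
8      206     D
6      227     B
11     255     A
drop duplicate grade (keep=last):
    amount grade
8      206     D
6      227     B
11     255     A
add column amount_x10 = t['amount'] * 10:
    amount grade  amount_x10
8      206     D        2060
6      227     B        2270
11     255     A        2550
Then the max of column 'amount_x10': 2550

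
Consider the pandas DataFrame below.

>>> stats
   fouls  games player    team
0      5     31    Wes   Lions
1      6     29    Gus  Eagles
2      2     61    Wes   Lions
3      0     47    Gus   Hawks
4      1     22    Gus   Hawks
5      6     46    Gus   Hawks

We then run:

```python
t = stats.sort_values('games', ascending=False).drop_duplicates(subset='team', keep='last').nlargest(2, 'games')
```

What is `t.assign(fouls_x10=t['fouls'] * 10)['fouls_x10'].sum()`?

110

sort by games descending:
   fouls  games player    team
2      2     61    Wes   Lions
3      0     47    Gus   Hawks
5      6     46    Gus   Hawks
0      5     31    Wes   Lions
1      6     29    Gus  Eagles
4      1     22    Gus   Hawks
drop duplicate team (keep=last):
   fouls  games player    team
0      5     31    Wes   Lions
1      6     29    Gus  Eagles
4      1     22    Gus   Hawks
take 2 rows with largest games:
   fouls  games player    team
0      5     31    Wes   Lions
1      6     29    Gus  Eagles
add column fouls_x10 = t['fouls'] * 10:
   fouls  games player    team  fouls_x10
0      5     31    Wes   Lions         50
1      6     29    Gus  Eagles         60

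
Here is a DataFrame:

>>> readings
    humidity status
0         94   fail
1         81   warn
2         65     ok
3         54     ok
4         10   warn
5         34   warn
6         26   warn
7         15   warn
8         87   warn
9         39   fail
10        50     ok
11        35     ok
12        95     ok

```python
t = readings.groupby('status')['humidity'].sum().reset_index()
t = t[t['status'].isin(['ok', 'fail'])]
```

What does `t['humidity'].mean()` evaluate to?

group by status, sum of humidity:
status
fail    133
ok      299
warn    253
Name: humidity, dtype: int64
reset_index():
  status  humidity
0   fail       133
1     ok       299
2   warn       253
filter rows where status in ['ok', 'fail']:
  status  humidity
0   fail       133
1     ok       299
So mean() = 216.0.

216.0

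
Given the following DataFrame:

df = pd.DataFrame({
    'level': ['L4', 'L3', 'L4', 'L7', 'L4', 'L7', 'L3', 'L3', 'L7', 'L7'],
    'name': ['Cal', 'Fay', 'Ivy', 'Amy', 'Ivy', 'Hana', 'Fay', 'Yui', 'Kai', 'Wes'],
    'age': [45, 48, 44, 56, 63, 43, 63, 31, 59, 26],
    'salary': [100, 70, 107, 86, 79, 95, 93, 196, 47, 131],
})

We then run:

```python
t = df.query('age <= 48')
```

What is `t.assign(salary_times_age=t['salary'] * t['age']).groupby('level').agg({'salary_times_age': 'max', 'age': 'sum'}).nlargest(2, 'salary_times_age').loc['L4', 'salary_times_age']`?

filter rows where age <= 48:
  level  name  age  salary
0    L4   Cal   45     100
1    L3   Fay   48      70
2    L4   Ivy   44     107
5    L7  Hana   43      95
7    L3   Yui   31     196
9    L7   Wes   26     131
add column salary_times_age = t['salary'] * t['age']:
  level  name  age  salary  salary_times_age
0    L4   Cal   45     100              4500
1    L3   Fay   48      70              3360
2    L4   Ivy   44     107              4708
5    L7  Hana   43      95              4085
7    L3   Yui   31     196              6076
9    L7   Wes   26     131              3406
group by level: max(salary_times_age), sum(age):
       salary_times_age  age
level                       
L3                 6076   79
L4                 4708   89
L7                 4085   69
take 2 rows with largest salary_times_age:
       salary_times_age  age
level                       
L3                 6076   79
L4                 4708   89
So loc['L4', 'salary_times_age'] = 4708.

4708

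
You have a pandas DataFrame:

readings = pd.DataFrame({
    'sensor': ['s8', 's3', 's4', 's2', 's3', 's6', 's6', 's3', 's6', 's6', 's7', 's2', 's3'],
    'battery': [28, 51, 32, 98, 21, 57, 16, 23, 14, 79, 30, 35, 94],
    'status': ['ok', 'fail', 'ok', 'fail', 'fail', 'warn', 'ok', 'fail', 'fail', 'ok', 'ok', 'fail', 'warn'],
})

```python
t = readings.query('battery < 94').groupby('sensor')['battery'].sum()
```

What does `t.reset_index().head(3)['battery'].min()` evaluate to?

filter rows where battery < 94:
   sensor  battery status
0      s8       28     ok
1      s3       51   fail
2      s4       32     ok
4      s3       21   fail
5      s6       57   warn
6      s6       16     ok
7      s3       23   fail
8      s6       14   fail
9      s6       79     ok
10     s7       30     ok
11     s2       35   fail
group by sensor, sum of battery:
sensor
s2     35
s3     95
s4     32
s6    166
s7     30
s8     28
Name: battery, dtype: int64
reset_index():
  sensor  battery
0     s2       35
1     s3       95
2     s4       32
3     s6      166
4     s7       30
5     s8       28
take first 3 rows:
  sensor  battery
0     s2       35
1     s3       95
2     s4       32
Hence 32.

32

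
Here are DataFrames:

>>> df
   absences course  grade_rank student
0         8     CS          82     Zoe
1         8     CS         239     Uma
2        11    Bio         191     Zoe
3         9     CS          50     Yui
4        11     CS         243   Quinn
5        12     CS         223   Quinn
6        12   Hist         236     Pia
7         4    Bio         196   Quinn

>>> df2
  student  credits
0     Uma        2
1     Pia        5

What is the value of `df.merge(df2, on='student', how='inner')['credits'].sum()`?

merge on 'student' (how='inner') → 2 rows:
   absences course  grade_rank student  credits
0         8     CS         239     Uma        2
1        12   Hist         236     Pia        5
Then the sum of column 'credits': 7

7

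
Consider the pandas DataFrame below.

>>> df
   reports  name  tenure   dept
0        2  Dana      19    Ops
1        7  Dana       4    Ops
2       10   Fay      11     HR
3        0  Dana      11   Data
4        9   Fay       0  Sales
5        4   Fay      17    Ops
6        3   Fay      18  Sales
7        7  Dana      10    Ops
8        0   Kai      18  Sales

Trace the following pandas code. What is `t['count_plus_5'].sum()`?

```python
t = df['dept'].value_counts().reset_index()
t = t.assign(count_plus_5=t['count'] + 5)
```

29

value_counts of dept:
dept
Ops      4
Sales    3
HR       1
Data     1
Name: count, dtype: int64
reset_index():
    dept  count
0    Ops      4
1  Sales      3
2     HR      1
3   Data      1
add column count_plus_5 = t['count'] + 5:
    dept  count  count_plus_5
0    Ops      4             9
1  Sales      3             8
2     HR      1             6
3   Data      1             6
Taking the sum of column 'count_plus_5' gives 29.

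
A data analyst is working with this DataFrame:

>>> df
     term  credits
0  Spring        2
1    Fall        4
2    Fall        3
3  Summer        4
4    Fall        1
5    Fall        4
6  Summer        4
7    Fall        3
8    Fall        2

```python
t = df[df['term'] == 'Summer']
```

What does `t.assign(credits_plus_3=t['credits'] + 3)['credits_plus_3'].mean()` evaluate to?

filter rows where term == 'Summer':
     term  credits
3  Summer        4
6  Summer        4
add column credits_plus_3 = t['credits'] + 3:
     term  credits  credits_plus_3
3  Summer        4               7
6  Summer        4               7
The mean of column 'credits_plus_3' is 7.0.

7.0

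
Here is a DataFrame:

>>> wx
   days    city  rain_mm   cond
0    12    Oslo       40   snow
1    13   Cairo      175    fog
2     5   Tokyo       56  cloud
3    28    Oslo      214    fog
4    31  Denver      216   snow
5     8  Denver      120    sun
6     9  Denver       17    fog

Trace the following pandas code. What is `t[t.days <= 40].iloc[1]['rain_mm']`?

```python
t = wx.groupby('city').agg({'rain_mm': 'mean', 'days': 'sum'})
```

127.0

group by city: mean(rain_mm), sum(days):
           rain_mm  days
city                    
Cairo   175.000000    13
Denver  117.666667    48
Oslo    127.000000    40
Tokyo    56.000000     5
filter rows where days <= 40:
       rain_mm  days
city                
Cairo    175.0    13
Oslo     127.0    40
Tokyo     56.0     5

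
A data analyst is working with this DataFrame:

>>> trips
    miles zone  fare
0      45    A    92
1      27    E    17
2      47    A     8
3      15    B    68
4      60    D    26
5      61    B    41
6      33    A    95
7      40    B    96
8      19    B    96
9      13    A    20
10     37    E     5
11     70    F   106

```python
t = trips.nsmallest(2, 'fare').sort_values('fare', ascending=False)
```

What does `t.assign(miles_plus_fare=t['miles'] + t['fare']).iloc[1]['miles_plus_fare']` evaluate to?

42

take 2 rows with smallest fare:
    miles zone  fare
10     37    E     5
2      47    A     8
sort by fare descending:
    miles zone  fare
2      47    A     8
10     37    E     5
add column miles_plus_fare = t['miles'] + t['fare']:
    miles zone  fare  miles_plus_fare
2      47    A     8               55
10     37    E     5               42
Then the value at position 1, column 'miles_plus_fare': 42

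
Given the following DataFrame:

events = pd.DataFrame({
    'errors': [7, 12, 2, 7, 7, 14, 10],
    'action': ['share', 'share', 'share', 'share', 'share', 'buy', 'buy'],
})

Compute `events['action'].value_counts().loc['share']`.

5

value_counts of action:
action
share    5
buy      2
Name: count, dtype: int64
Finally, value at index 'share' = 5.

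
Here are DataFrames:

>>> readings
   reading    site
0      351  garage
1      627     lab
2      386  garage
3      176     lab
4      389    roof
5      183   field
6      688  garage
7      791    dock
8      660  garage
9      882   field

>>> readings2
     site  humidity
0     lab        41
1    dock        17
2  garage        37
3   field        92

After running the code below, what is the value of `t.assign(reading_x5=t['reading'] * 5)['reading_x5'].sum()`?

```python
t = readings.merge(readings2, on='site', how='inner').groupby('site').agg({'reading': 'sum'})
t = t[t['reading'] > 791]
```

merge on 'site' (how='inner') → 9 rows:
   reading    site  humidity
0      351  garage        37
1      627     lab        41
2      386  garage        37
3      176     lab        41
4      183   field        92
5      688  garage        37
6      791    dock        17
7      660  garage        37
8      882   field        92
group by site, sum of reading:
        reading
site           
dock        791
field      1065
garage     2085
lab         803
filter rows where reading > 791:
        reading
site           
field      1065
garage     2085
lab         803
add column reading_x5 = t['reading'] * 5:
        reading  reading_x5
site                       
field      1065        5325
garage     2085       10425
lab         803        4015
Finally, sum of column 'reading_x5' = 19765.

19765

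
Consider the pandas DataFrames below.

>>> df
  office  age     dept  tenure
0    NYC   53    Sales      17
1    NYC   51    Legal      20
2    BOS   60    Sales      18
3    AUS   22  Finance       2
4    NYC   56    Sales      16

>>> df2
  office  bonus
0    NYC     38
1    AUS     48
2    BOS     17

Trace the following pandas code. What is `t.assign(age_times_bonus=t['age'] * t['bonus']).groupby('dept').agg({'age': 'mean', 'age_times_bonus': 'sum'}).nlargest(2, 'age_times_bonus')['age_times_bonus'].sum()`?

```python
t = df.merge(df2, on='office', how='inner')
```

merge on 'office' (how='inner') → 5 rows:
  office  age     dept  tenure  bonus
0    NYC   53    Sales      17     38
1    NYC   51    Legal      20     38
2    BOS   60    Sales      18     17
3    AUS   22  Finance       2     48
4    NYC   56    Sales      16     38
add column age_times_bonus = t['age'] * t['bonus']:
  office  age     dept  tenure  bonus  age_times_bonus
0    NYC   53    Sales      17     38             2014
1    NYC   51    Legal      20     38             1938
2    BOS   60    Sales      18     17             1020
3    AUS   22  Finance       2     48             1056
4    NYC   56    Sales      16     38             2128
group by dept: mean(age), sum(age_times_bonus):
               age  age_times_bonus
dept                               
Finance  22.000000             1056
Legal    51.000000             1938
Sales    56.333333             5162
take 2 rows with largest age_times_bonus:
             age  age_times_bonus
dept                             
Sales  56.333333             5162
Legal  51.000000             1938
Reading off the sum of column 'age_times_bonus', we get 7100.

7100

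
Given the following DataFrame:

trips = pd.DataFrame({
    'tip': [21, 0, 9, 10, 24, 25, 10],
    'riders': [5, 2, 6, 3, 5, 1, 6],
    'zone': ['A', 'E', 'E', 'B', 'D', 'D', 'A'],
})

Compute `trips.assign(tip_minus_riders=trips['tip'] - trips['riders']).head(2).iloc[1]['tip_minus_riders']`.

add column tip_minus_riders = trips['tip'] - trips['riders']:
   tip  riders zone  tip_minus_riders
0   21       5    A                16
1    0       2    E                -2
2    9       6    E                 3
3   10       3    B                 7
4   24       5    D                19
5   25       1    D                24
6   10       6    A                 4
take first 2 rows:
   tip  riders zone  tip_minus_riders
0   21       5    A                16
1    0       2    E                -2
Hence -2.

-2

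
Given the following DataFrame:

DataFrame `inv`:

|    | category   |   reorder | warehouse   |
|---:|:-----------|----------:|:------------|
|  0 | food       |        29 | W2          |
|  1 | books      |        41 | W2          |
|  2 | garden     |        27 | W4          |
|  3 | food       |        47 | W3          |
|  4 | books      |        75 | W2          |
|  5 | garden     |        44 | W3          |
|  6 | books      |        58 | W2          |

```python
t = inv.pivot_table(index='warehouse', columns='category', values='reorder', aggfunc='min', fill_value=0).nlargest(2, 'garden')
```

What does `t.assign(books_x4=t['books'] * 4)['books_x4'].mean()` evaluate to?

pivot: rows=warehouse, cols=category, min(reorder):
category   books  food  garden
warehouse                     
W2            41    29       0
W3             0    47      44
W4             0     0      27
take 2 rows with largest garden:
category   books  food  garden
warehouse                     
W3             0    47      44
W4             0     0      27
add column books_x4 = t['books'] * 4:
category   books  food  garden  books_x4
warehouse                               
W3             0    47      44         0
W4             0     0      27         0
So mean() = 0.0.

0.0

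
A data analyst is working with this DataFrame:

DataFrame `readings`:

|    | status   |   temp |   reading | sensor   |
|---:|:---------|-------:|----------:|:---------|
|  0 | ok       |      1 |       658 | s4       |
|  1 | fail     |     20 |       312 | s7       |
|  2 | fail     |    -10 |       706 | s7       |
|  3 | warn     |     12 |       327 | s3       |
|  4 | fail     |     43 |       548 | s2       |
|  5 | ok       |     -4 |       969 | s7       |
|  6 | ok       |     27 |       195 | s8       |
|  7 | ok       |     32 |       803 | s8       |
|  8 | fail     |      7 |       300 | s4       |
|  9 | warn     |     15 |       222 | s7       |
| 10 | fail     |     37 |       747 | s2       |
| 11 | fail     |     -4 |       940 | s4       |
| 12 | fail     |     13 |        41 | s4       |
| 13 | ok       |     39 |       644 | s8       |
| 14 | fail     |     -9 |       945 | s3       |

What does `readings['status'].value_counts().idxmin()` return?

warn

value_counts of status:
status
fail    8
ok      5
warn    2
Name: count, dtype: int64
Then the label with the smallest value: warn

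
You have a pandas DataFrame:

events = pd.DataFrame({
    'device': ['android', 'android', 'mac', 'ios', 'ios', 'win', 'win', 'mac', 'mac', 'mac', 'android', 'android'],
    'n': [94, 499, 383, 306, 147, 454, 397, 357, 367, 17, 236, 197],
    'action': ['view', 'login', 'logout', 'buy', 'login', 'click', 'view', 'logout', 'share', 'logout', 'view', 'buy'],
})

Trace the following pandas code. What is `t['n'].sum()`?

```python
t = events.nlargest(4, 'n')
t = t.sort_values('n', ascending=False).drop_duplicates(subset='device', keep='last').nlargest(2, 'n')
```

take 4 rows with largest n:
    device    n  action
1  android  499   login
5      win  454   click
6      win  397    view
2      mac  383  logout
sort by n descending:
    device    n  action
1  android  499   login
5      win  454   click
6      win  397    view
2      mac  383  logout
drop duplicate device (keep=last):
    device    n  action
1  android  499   login
6      win  397    view
2      mac  383  logout
take 2 rows with largest n:
    device    n action
1  android  499  login
6      win  397   view
Reading off the sum of column 'n', we get 896.

896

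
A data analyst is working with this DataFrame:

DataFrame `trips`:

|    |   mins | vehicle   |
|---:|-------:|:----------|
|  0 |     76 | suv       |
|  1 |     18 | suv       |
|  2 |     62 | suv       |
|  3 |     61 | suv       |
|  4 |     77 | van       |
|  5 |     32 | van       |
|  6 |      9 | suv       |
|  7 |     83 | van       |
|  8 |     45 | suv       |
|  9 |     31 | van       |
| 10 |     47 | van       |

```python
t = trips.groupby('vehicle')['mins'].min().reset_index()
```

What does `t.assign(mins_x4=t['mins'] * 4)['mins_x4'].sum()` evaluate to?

group by vehicle, min of mins:
vehicle
suv     9
van    31
Name: mins, dtype: int64
reset_index():
  vehicle  mins
0     suv     9
1     van    31
add column mins_x4 = t['mins'] * 4:
  vehicle  mins  mins_x4
0     suv     9       36
1     van    31      124
The sum of column 'mins_x4' is 160.

160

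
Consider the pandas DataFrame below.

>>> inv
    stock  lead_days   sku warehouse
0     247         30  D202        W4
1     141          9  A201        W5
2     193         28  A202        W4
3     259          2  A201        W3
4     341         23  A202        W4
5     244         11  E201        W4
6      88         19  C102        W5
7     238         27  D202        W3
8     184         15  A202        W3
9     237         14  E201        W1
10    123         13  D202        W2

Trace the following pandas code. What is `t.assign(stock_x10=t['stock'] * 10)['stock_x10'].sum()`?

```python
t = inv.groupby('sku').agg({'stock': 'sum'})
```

22950

group by sku, sum of stock:
      stock
sku        
A201    400
A202    718
C102     88
D202    608
E201    481
add column stock_x10 = t['stock'] * 10:
      stock  stock_x10
sku                   
A201    400       4000
A202    718       7180
C102     88        880
D202    608       6080
E201    481       4810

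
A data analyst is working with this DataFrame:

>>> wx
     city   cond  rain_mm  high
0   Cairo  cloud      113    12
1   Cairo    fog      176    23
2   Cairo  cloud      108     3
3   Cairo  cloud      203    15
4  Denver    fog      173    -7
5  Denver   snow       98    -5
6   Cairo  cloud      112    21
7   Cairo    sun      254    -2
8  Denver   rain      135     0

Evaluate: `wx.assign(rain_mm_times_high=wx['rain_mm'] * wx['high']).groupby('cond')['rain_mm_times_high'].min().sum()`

-1885

add column rain_mm_times_high = wx['rain_mm'] * wx['high']:
     city   cond  rain_mm  high  rain_mm_times_high
0   Cairo  cloud      113    12                1356
1   Cairo    fog      176    23                4048
2   Cairo  cloud      108     3                 324
3   Cairo  cloud      203    15                3045
4  Denver    fog      173    -7               -1211
5  Denver   snow       98    -5                -490
6   Cairo  cloud      112    21                2352
7   Cairo    sun      254    -2                -508
8  Denver   rain      135     0                   0
group by cond, min of rain_mm_times_high:
cond
cloud     324
fog     -1211
rain        0
snow     -490
sun      -508
Name: rain_mm_times_high, dtype: int64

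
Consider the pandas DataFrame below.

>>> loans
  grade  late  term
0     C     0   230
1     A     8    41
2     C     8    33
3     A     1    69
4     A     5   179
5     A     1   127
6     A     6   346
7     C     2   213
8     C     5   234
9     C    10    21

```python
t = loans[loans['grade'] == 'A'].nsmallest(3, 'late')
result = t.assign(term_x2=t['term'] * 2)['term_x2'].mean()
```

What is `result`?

filter rows where grade == 'A':
  grade  late  term
1     A     8    41
3     A     1    69
4     A     5   179
5     A     1   127
6     A     6   346
take 3 rows with smallest late:
  grade  late  term
3     A     1    69
5     A     1   127
4     A     5   179
add column term_x2 = t['term'] * 2:
  grade  late  term  term_x2
3     A     1    69      138
5     A     1   127      254
4     A     5   179      358

250.0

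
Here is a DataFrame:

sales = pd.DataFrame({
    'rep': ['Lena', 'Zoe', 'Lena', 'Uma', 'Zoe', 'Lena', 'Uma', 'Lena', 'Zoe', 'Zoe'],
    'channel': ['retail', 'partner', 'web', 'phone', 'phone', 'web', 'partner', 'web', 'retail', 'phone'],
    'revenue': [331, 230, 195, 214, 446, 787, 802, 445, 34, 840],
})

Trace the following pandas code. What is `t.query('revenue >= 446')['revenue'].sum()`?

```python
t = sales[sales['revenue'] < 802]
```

filter rows where revenue < 802:
    rep  channel  revenue
0  Lena   retail      331
1   Zoe  partner      230
2  Lena      web      195
3   Uma    phone      214
4   Zoe    phone      446
5  Lena      web      787
7  Lena      web      445
8   Zoe   retail       34
filter rows where revenue >= 446:
    rep channel  revenue
4   Zoe   phone      446
5  Lena     web      787
Reading off the sum of column 'revenue', we get 1233.

1233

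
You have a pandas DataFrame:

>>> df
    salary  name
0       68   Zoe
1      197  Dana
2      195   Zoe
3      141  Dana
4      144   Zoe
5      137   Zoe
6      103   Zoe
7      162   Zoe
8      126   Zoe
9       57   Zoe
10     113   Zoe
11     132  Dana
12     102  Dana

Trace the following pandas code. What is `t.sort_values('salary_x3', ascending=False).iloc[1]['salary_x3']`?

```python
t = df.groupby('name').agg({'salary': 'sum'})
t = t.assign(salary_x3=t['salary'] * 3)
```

1716

group by name, sum of salary:
      salary
name        
Dana     572
Zoe     1105
add column salary_x3 = t['salary'] * 3:
      salary  salary_x3
name                   
Dana     572       1716
Zoe     1105       3315
sort by salary_x3 descending:
      salary  salary_x3
name                   
Zoe     1105       3315
Dana     572       1716
Then the value at position 1, column 'salary_x3': 1716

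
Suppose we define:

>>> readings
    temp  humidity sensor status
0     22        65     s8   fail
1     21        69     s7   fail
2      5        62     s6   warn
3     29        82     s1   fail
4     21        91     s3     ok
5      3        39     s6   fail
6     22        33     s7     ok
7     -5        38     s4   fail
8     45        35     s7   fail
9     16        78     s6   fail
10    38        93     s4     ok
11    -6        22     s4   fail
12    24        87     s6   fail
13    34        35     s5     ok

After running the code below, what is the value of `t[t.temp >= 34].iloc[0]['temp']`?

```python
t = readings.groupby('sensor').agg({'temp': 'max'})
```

group by sensor, max of temp:
        temp
sensor      
s1        29
s3        21
s4        38
s5        34
s6        24
s7        45
s8        22
filter rows where temp >= 34:
        temp
sensor      
s4        38
s5        34
s7        45

38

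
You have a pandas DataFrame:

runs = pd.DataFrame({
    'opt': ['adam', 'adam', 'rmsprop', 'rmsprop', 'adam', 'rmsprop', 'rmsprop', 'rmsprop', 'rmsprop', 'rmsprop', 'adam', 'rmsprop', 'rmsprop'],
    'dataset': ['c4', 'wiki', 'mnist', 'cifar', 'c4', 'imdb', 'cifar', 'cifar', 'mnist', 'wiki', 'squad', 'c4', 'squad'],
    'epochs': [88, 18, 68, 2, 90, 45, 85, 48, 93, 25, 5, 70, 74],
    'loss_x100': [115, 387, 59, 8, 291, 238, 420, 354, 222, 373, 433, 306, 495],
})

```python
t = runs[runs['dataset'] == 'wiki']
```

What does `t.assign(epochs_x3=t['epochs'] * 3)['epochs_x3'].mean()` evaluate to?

filter rows where dataset == 'wiki':
       opt dataset  epochs  loss_x100
1     adam    wiki      18        387
9  rmsprop    wiki      25        373
add column epochs_x3 = t['epochs'] * 3:
       opt dataset  epochs  loss_x100  epochs_x3
1     adam    wiki      18        387         54
9  rmsprop    wiki      25        373         75
So mean() = 64.5.

64.5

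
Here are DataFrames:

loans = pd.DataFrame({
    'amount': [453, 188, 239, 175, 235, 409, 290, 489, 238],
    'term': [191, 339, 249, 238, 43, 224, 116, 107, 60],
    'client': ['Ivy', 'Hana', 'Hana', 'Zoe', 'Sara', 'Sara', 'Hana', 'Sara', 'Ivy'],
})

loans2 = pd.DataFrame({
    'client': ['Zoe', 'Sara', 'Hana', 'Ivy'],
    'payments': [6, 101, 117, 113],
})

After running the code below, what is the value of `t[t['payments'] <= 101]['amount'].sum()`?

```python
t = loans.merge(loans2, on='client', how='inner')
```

1308

merge on 'client' (how='inner') → 9 rows:
   amount  term client  payments
0     453   191    Ivy       113
1     188   339   Hana       117
2     239   249   Hana       117
3     175   238    Zoe         6
4     235    43   Sara       101
5     409   224   Sara       101
6     290   116   Hana       117
7     489   107   Sara       101
8     238    60    Ivy       113
filter rows where payments <= 101:
   amount  term client  payments
3     175   238    Zoe         6
4     235    43   Sara       101
5     409   224   Sara       101
7     489   107   Sara       101
Then the sum of column 'amount': 1308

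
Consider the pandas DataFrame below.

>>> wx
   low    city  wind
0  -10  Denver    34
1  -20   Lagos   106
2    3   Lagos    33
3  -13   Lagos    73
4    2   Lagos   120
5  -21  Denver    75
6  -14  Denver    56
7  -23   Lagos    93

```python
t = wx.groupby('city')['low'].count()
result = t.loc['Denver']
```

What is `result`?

group by city, count of low:
city
Denver    3
Lagos     5
Name: low, dtype: int64
Hence 3.

3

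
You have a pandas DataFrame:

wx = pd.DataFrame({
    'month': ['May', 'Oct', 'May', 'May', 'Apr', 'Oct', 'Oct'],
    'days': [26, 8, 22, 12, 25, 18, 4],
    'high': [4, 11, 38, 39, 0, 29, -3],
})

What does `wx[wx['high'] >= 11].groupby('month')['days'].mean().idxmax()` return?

May

filter rows where high >= 11:
  month  days  high
1   Oct     8    11
2   May    22    38
3   May    12    39
5   Oct    18    29
group by month, mean of days:
month
May    17.0
Oct    13.0
Name: days, dtype: float64
Hence May.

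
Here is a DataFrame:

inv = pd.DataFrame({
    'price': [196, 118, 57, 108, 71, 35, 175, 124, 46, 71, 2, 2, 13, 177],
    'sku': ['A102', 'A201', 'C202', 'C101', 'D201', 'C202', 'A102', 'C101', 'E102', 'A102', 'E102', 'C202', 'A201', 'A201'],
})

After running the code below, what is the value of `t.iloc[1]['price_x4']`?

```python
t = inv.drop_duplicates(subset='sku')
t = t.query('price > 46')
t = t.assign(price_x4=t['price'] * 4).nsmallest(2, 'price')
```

drop duplicate sku (keep=first):
   price   sku
0    196  A102
1    118  A201
2     57  C202
3    108  C101
4     71  D201
8     46  E102
filter rows where price > 46:
   price   sku
0    196  A102
1    118  A201
2     57  C202
3    108  C101
4     71  D201
add column price_x4 = t['price'] * 4:
   price   sku  price_x4
0    196  A102       784
1    118  A201       472
2     57  C202       228
3    108  C101       432
4     71  D201       284
take 2 rows with smallest price:
   price   sku  price_x4
2     57  C202       228
4     71  D201       284

284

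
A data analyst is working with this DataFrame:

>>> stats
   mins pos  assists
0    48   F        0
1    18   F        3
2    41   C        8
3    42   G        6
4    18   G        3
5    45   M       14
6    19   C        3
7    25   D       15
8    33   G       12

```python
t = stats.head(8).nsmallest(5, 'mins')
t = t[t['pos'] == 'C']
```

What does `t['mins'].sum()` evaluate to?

take first 8 rows:
   mins pos  assists
0    48   F        0
1    18   F        3
2    41   C        8
3    42   G        6
4    18   G        3
5    45   M       14
6    19   C        3
7    25   D       15
take 5 rows with smallest mins:
   mins pos  assists
1    18   F        3
4    18   G        3
6    19   C        3
7    25   D       15
2    41   C        8
filter rows where pos == 'C':
   mins pos  assists
6    19   C        3
2    41   C        8
Then the sum of column 'mins': 60

60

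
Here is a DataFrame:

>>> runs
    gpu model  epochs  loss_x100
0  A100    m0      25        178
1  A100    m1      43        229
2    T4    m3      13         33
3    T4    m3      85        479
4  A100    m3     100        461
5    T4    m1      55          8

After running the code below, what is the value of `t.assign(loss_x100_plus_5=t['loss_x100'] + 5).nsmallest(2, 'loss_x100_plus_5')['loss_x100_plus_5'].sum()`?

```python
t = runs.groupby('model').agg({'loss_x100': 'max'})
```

417

group by model, max of loss_x100:
       loss_x100
model           
m0           178
m1           229
m3           479
add column loss_x100_plus_5 = t['loss_x100'] + 5:
       loss_x100  loss_x100_plus_5
model                             
m0           178               183
m1           229               234
m3           479               484
take 2 rows with smallest loss_x100_plus_5:
       loss_x100  loss_x100_plus_5
model                             
m0           178               183
m1           229               234
Hence 417.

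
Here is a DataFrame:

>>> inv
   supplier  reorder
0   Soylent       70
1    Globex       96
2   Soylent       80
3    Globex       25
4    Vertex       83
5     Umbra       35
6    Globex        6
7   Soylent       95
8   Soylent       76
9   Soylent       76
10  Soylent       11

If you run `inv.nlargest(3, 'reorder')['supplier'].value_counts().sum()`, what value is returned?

take 3 rows with largest reorder:
  supplier  reorder
1   Globex       96
7  Soylent       95
4   Vertex       83
value_counts of supplier:
supplier
Globex     1
Soylent    1
Vertex     1
Name: count, dtype: int64
sum of the resulting series → 3

3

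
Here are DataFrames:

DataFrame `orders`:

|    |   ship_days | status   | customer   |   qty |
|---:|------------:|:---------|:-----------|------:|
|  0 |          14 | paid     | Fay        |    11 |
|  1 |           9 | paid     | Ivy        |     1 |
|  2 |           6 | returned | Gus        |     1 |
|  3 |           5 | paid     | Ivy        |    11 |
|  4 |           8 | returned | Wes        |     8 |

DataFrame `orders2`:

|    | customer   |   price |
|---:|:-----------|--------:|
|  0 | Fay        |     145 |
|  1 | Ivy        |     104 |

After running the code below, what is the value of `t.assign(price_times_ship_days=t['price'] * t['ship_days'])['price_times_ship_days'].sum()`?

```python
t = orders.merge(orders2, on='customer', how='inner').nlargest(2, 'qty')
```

merge on 'customer' (how='inner') → 3 rows:
   ship_days status customer  qty  price
0         14   paid      Fay   11    145
1          9   paid      Ivy    1    104
2          5   paid      Ivy   11    104
take 2 rows with largest qty:
   ship_days status customer  qty  price
0         14   paid      Fay   11    145
2          5   paid      Ivy   11    104
add column price_times_ship_days = t['price'] * t['ship_days']:
   ship_days status customer  qty  price  price_times_ship_days
0         14   paid      Fay   11    145                   2030
2          5   paid      Ivy   11    104                    520
Then the sum of column 'price_times_ship_days': 2550

2550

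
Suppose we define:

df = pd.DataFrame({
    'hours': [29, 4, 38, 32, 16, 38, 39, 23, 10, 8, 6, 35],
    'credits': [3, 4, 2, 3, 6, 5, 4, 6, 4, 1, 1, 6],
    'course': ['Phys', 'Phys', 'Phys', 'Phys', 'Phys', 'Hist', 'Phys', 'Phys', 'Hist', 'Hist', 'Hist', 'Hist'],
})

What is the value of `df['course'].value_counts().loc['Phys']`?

7

value_counts of course:
course
Phys    7
Hist    5
Name: count, dtype: int64
Then the value at index 'Phys': 7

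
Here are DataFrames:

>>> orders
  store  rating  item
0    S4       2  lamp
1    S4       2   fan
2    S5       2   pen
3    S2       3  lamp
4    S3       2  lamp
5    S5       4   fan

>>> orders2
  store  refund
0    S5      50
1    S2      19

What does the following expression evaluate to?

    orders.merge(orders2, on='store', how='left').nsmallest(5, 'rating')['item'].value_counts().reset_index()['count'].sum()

5

merge on 'store' (how='left') → 6 rows:
  store  rating  item  refund
0    S4       2  lamp     NaN
1    S4       2   fan     NaN
2    S5       2   pen    50.0
3    S2       3  lamp    19.0
4    S3       2  lamp     NaN
5    S5       4   fan    50.0
take 5 rows with smallest rating:
  store  rating  item  refund
0    S4       2  lamp     NaN
1    S4       2   fan     NaN
2    S5       2   pen    50.0
4    S3       2  lamp     NaN
3    S2       3  lamp    19.0
value_counts of item:
item
lamp    3
fan     1
pen     1
Name: count, dtype: int64
reset_index():
   item  count
0  lamp      3
1   fan      1
2   pen      1
Finally, sum of column 'count' = 5.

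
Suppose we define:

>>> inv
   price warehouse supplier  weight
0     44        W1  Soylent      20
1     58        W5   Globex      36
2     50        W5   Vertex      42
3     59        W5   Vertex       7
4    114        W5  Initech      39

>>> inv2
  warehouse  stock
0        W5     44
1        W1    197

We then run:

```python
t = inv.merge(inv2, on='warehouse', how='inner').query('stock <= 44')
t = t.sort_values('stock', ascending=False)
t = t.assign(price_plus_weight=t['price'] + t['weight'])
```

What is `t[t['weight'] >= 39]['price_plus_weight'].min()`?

merge on 'warehouse' (how='inner') → 5 rows:
   price warehouse supplier  weight  stock
0     44        W1  Soylent      20    197
1     58        W5   Globex      36     44
2     50        W5   Vertex      42     44
3     59        W5   Vertex       7     44
4    114        W5  Initech      39     44
filter rows where stock <= 44:
   price warehouse supplier  weight  stock
1     58        W5   Globex      36     44
2     50        W5   Vertex      42     44
3     59        W5   Vertex       7     44
4    114        W5  Initech      39     44
sort by stock descending:
   price warehouse supplier  weight  stock
1     58        W5   Globex      36     44
2     50        W5   Vertex      42     44
3     59        W5   Vertex       7     44
4    114        W5  Initech      39     44
add column price_plus_weight = t['price'] + t['weight']:
   price warehouse supplier  weight  stock  price_plus_weight
1     58        W5   Globex      36     44                 94
2     50        W5   Vertex      42     44                 92
3     59        W5   Vertex       7     44                 66
4    114        W5  Initech      39     44                153
filter rows where weight >= 39:
   price warehouse supplier  weight  stock  price_plus_weight
2     50        W5   Vertex      42     44                 92
4    114        W5  Initech      39     44                153
min of column 'price_plus_weight' → 92

92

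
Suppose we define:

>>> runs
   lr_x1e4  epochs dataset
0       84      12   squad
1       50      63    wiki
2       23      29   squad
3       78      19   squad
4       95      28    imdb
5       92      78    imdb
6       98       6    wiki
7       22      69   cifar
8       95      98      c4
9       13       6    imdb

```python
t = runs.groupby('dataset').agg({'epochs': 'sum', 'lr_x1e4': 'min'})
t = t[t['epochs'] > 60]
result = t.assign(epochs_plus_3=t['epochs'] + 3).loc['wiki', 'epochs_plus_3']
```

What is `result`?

group by dataset: sum(epochs), min(lr_x1e4):
         epochs  lr_x1e4
dataset                 
c4           98       95
cifar        69       22
imdb        112       13
squad        60       23
wiki         69       50
filter rows where epochs > 60:
         epochs  lr_x1e4
dataset                 
c4           98       95
cifar        69       22
imdb        112       13
wiki         69       50
add column epochs_plus_3 = t['epochs'] + 3:
         epochs  lr_x1e4  epochs_plus_3
dataset                                
c4           98       95            101
cifar        69       22             72
imdb        112       13            115
wiki         69       50             72
So loc['wiki', 'epochs_plus_3'] = 72.

72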